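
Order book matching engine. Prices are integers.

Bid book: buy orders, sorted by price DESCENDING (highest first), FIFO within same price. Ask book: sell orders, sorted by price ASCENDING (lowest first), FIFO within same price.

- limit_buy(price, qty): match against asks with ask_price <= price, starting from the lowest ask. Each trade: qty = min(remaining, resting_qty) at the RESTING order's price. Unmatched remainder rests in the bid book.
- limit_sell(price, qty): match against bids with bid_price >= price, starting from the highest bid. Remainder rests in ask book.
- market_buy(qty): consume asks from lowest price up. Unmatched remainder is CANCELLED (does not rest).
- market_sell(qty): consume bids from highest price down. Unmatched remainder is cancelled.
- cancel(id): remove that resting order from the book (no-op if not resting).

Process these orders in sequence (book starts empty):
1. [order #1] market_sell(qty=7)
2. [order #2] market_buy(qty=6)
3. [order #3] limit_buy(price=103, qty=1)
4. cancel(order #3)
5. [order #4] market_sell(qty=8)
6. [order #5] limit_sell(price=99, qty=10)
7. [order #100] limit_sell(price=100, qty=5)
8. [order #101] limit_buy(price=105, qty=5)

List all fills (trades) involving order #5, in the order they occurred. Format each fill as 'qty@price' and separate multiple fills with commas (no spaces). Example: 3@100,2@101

After op 1 [order #1] market_sell(qty=7): fills=none; bids=[-] asks=[-]
After op 2 [order #2] market_buy(qty=6): fills=none; bids=[-] asks=[-]
After op 3 [order #3] limit_buy(price=103, qty=1): fills=none; bids=[#3:1@103] asks=[-]
After op 4 cancel(order #3): fills=none; bids=[-] asks=[-]
After op 5 [order #4] market_sell(qty=8): fills=none; bids=[-] asks=[-]
After op 6 [order #5] limit_sell(price=99, qty=10): fills=none; bids=[-] asks=[#5:10@99]
After op 7 [order #100] limit_sell(price=100, qty=5): fills=none; bids=[-] asks=[#5:10@99 #100:5@100]
After op 8 [order #101] limit_buy(price=105, qty=5): fills=#101x#5:5@99; bids=[-] asks=[#5:5@99 #100:5@100]

Answer: 5@99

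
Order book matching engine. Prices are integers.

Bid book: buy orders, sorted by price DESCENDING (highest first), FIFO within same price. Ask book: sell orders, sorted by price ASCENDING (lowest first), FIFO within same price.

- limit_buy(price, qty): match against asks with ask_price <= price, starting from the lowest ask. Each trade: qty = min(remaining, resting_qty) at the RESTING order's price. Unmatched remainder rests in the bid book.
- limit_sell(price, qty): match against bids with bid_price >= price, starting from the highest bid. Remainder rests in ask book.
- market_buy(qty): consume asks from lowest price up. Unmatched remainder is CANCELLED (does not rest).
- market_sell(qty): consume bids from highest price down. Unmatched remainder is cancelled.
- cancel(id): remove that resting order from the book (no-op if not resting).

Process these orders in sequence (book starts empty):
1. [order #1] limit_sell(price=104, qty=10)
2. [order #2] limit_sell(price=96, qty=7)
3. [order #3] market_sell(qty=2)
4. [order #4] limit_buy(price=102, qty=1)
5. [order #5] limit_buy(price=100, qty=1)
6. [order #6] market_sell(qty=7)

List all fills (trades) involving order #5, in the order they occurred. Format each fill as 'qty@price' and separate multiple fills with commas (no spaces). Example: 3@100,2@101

After op 1 [order #1] limit_sell(price=104, qty=10): fills=none; bids=[-] asks=[#1:10@104]
After op 2 [order #2] limit_sell(price=96, qty=7): fills=none; bids=[-] asks=[#2:7@96 #1:10@104]
After op 3 [order #3] market_sell(qty=2): fills=none; bids=[-] asks=[#2:7@96 #1:10@104]
After op 4 [order #4] limit_buy(price=102, qty=1): fills=#4x#2:1@96; bids=[-] asks=[#2:6@96 #1:10@104]
After op 5 [order #5] limit_buy(price=100, qty=1): fills=#5x#2:1@96; bids=[-] asks=[#2:5@96 #1:10@104]
After op 6 [order #6] market_sell(qty=7): fills=none; bids=[-] asks=[#2:5@96 #1:10@104]

Answer: 1@96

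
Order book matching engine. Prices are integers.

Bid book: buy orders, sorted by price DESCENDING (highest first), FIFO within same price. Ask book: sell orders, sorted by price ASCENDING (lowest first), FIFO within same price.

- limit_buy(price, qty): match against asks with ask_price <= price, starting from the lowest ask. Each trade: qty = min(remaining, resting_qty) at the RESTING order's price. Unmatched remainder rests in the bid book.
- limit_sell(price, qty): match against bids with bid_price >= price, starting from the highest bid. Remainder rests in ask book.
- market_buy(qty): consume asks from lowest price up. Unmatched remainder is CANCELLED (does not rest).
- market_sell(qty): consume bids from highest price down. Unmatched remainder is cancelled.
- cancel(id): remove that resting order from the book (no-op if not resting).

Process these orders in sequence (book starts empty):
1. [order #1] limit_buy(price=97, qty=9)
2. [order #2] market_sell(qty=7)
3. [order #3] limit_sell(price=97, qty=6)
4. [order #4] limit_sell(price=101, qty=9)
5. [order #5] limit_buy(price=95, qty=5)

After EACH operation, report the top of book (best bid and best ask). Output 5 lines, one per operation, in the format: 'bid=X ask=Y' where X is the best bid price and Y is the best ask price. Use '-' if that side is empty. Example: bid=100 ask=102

Answer: bid=97 ask=-
bid=97 ask=-
bid=- ask=97
bid=- ask=97
bid=95 ask=97

Derivation:
After op 1 [order #1] limit_buy(price=97, qty=9): fills=none; bids=[#1:9@97] asks=[-]
After op 2 [order #2] market_sell(qty=7): fills=#1x#2:7@97; bids=[#1:2@97] asks=[-]
After op 3 [order #3] limit_sell(price=97, qty=6): fills=#1x#3:2@97; bids=[-] asks=[#3:4@97]
After op 4 [order #4] limit_sell(price=101, qty=9): fills=none; bids=[-] asks=[#3:4@97 #4:9@101]
After op 5 [order #5] limit_buy(price=95, qty=5): fills=none; bids=[#5:5@95] asks=[#3:4@97 #4:9@101]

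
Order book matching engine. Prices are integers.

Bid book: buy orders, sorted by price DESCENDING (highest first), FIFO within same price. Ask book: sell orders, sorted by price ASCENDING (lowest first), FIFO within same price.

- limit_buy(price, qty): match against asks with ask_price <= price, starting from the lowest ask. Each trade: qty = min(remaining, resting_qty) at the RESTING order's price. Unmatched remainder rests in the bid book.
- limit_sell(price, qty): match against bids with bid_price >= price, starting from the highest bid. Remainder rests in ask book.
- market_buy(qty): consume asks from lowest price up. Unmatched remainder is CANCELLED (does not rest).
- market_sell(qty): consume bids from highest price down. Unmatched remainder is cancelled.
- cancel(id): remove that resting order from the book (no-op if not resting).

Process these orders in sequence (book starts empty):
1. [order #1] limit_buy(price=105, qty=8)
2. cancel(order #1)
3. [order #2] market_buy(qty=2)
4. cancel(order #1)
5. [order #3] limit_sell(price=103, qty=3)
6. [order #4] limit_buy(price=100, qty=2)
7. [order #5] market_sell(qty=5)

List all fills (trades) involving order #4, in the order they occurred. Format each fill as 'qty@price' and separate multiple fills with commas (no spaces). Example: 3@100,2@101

After op 1 [order #1] limit_buy(price=105, qty=8): fills=none; bids=[#1:8@105] asks=[-]
After op 2 cancel(order #1): fills=none; bids=[-] asks=[-]
After op 3 [order #2] market_buy(qty=2): fills=none; bids=[-] asks=[-]
After op 4 cancel(order #1): fills=none; bids=[-] asks=[-]
After op 5 [order #3] limit_sell(price=103, qty=3): fills=none; bids=[-] asks=[#3:3@103]
After op 6 [order #4] limit_buy(price=100, qty=2): fills=none; bids=[#4:2@100] asks=[#3:3@103]
After op 7 [order #5] market_sell(qty=5): fills=#4x#5:2@100; bids=[-] asks=[#3:3@103]

Answer: 2@100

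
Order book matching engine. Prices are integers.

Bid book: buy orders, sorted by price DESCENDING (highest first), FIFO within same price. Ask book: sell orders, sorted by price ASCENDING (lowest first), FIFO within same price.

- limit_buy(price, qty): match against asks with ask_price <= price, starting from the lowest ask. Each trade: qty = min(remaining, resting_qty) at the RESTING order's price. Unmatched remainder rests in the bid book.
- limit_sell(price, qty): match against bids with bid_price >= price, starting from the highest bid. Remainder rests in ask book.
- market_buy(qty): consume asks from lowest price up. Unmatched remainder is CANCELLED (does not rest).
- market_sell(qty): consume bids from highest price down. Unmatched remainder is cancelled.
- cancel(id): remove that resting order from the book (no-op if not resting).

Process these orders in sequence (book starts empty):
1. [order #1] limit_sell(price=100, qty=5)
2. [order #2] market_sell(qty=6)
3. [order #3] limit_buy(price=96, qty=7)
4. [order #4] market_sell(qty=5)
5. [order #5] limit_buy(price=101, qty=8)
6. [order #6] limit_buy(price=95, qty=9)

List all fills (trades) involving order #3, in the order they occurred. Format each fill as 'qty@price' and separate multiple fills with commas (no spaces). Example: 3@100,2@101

After op 1 [order #1] limit_sell(price=100, qty=5): fills=none; bids=[-] asks=[#1:5@100]
After op 2 [order #2] market_sell(qty=6): fills=none; bids=[-] asks=[#1:5@100]
After op 3 [order #3] limit_buy(price=96, qty=7): fills=none; bids=[#3:7@96] asks=[#1:5@100]
After op 4 [order #4] market_sell(qty=5): fills=#3x#4:5@96; bids=[#3:2@96] asks=[#1:5@100]
After op 5 [order #5] limit_buy(price=101, qty=8): fills=#5x#1:5@100; bids=[#5:3@101 #3:2@96] asks=[-]
After op 6 [order #6] limit_buy(price=95, qty=9): fills=none; bids=[#5:3@101 #3:2@96 #6:9@95] asks=[-]

Answer: 5@96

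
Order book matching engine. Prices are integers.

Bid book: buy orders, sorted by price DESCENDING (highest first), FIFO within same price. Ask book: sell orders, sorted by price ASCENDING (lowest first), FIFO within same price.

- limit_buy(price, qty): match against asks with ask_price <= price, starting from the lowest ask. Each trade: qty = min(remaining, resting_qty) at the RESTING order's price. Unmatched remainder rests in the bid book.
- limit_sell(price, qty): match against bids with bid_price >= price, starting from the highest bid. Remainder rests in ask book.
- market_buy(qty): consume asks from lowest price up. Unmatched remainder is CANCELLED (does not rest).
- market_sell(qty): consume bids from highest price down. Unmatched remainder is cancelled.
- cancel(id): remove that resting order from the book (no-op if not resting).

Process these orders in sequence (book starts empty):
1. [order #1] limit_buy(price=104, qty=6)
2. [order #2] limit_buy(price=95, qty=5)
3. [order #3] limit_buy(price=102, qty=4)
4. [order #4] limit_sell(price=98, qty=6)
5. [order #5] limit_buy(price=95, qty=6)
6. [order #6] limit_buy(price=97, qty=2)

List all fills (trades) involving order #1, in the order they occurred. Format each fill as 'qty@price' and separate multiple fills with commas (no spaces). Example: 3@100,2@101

Answer: 6@104

Derivation:
After op 1 [order #1] limit_buy(price=104, qty=6): fills=none; bids=[#1:6@104] asks=[-]
After op 2 [order #2] limit_buy(price=95, qty=5): fills=none; bids=[#1:6@104 #2:5@95] asks=[-]
After op 3 [order #3] limit_buy(price=102, qty=4): fills=none; bids=[#1:6@104 #3:4@102 #2:5@95] asks=[-]
After op 4 [order #4] limit_sell(price=98, qty=6): fills=#1x#4:6@104; bids=[#3:4@102 #2:5@95] asks=[-]
After op 5 [order #5] limit_buy(price=95, qty=6): fills=none; bids=[#3:4@102 #2:5@95 #5:6@95] asks=[-]
After op 6 [order #6] limit_buy(price=97, qty=2): fills=none; bids=[#3:4@102 #6:2@97 #2:5@95 #5:6@95] asks=[-]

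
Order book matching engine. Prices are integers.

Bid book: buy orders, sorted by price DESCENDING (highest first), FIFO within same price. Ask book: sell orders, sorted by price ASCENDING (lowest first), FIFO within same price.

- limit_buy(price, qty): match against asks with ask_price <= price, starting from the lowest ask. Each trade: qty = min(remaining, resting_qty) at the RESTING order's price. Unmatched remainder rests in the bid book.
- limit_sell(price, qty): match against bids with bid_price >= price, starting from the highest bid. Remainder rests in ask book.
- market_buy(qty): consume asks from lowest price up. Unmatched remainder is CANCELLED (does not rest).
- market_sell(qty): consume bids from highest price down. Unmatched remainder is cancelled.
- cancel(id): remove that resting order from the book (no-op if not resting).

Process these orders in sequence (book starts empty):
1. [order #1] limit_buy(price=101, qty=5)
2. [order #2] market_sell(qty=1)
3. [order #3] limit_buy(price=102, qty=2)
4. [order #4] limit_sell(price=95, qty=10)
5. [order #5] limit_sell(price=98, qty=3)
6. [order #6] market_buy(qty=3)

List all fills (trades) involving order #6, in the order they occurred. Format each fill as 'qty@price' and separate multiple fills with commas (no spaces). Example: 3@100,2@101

After op 1 [order #1] limit_buy(price=101, qty=5): fills=none; bids=[#1:5@101] asks=[-]
After op 2 [order #2] market_sell(qty=1): fills=#1x#2:1@101; bids=[#1:4@101] asks=[-]
After op 3 [order #3] limit_buy(price=102, qty=2): fills=none; bids=[#3:2@102 #1:4@101] asks=[-]
After op 4 [order #4] limit_sell(price=95, qty=10): fills=#3x#4:2@102 #1x#4:4@101; bids=[-] asks=[#4:4@95]
After op 5 [order #5] limit_sell(price=98, qty=3): fills=none; bids=[-] asks=[#4:4@95 #5:3@98]
After op 6 [order #6] market_buy(qty=3): fills=#6x#4:3@95; bids=[-] asks=[#4:1@95 #5:3@98]

Answer: 3@95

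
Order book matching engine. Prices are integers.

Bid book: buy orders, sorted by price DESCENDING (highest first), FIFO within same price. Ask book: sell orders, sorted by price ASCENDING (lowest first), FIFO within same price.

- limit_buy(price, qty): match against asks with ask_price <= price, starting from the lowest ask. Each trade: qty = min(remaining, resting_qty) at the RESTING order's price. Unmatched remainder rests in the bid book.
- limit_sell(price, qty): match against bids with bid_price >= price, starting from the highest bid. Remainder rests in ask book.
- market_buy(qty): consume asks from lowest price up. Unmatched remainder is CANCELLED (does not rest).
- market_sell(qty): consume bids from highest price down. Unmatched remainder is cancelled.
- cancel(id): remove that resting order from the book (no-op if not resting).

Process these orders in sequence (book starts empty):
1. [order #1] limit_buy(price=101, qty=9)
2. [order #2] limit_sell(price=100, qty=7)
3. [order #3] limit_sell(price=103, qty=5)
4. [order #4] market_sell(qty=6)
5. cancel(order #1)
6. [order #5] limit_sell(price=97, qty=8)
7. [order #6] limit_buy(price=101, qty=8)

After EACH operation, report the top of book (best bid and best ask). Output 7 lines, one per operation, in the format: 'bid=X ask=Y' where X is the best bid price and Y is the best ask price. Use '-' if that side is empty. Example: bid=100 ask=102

After op 1 [order #1] limit_buy(price=101, qty=9): fills=none; bids=[#1:9@101] asks=[-]
After op 2 [order #2] limit_sell(price=100, qty=7): fills=#1x#2:7@101; bids=[#1:2@101] asks=[-]
After op 3 [order #3] limit_sell(price=103, qty=5): fills=none; bids=[#1:2@101] asks=[#3:5@103]
After op 4 [order #4] market_sell(qty=6): fills=#1x#4:2@101; bids=[-] asks=[#3:5@103]
After op 5 cancel(order #1): fills=none; bids=[-] asks=[#3:5@103]
After op 6 [order #5] limit_sell(price=97, qty=8): fills=none; bids=[-] asks=[#5:8@97 #3:5@103]
After op 7 [order #6] limit_buy(price=101, qty=8): fills=#6x#5:8@97; bids=[-] asks=[#3:5@103]

Answer: bid=101 ask=-
bid=101 ask=-
bid=101 ask=103
bid=- ask=103
bid=- ask=103
bid=- ask=97
bid=- ask=103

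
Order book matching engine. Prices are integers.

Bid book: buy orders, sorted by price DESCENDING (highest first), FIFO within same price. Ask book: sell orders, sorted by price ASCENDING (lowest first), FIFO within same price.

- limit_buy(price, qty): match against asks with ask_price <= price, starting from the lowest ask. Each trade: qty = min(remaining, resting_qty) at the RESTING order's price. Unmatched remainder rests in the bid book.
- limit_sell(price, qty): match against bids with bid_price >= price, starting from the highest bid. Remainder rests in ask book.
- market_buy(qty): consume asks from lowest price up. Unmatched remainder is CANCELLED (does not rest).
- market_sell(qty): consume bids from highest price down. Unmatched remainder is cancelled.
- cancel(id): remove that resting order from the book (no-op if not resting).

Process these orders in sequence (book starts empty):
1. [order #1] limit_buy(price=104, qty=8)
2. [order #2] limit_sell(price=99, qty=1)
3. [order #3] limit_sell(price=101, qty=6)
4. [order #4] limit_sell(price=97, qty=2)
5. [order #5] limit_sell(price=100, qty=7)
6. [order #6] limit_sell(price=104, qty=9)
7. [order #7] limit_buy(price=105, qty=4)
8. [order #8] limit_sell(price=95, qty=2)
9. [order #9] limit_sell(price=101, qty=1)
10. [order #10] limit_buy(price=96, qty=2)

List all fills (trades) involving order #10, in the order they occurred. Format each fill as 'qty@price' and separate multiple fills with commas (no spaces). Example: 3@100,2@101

After op 1 [order #1] limit_buy(price=104, qty=8): fills=none; bids=[#1:8@104] asks=[-]
After op 2 [order #2] limit_sell(price=99, qty=1): fills=#1x#2:1@104; bids=[#1:7@104] asks=[-]
After op 3 [order #3] limit_sell(price=101, qty=6): fills=#1x#3:6@104; bids=[#1:1@104] asks=[-]
After op 4 [order #4] limit_sell(price=97, qty=2): fills=#1x#4:1@104; bids=[-] asks=[#4:1@97]
After op 5 [order #5] limit_sell(price=100, qty=7): fills=none; bids=[-] asks=[#4:1@97 #5:7@100]
After op 6 [order #6] limit_sell(price=104, qty=9): fills=none; bids=[-] asks=[#4:1@97 #5:7@100 #6:9@104]
After op 7 [order #7] limit_buy(price=105, qty=4): fills=#7x#4:1@97 #7x#5:3@100; bids=[-] asks=[#5:4@100 #6:9@104]
After op 8 [order #8] limit_sell(price=95, qty=2): fills=none; bids=[-] asks=[#8:2@95 #5:4@100 #6:9@104]
After op 9 [order #9] limit_sell(price=101, qty=1): fills=none; bids=[-] asks=[#8:2@95 #5:4@100 #9:1@101 #6:9@104]
After op 10 [order #10] limit_buy(price=96, qty=2): fills=#10x#8:2@95; bids=[-] asks=[#5:4@100 #9:1@101 #6:9@104]

Answer: 2@95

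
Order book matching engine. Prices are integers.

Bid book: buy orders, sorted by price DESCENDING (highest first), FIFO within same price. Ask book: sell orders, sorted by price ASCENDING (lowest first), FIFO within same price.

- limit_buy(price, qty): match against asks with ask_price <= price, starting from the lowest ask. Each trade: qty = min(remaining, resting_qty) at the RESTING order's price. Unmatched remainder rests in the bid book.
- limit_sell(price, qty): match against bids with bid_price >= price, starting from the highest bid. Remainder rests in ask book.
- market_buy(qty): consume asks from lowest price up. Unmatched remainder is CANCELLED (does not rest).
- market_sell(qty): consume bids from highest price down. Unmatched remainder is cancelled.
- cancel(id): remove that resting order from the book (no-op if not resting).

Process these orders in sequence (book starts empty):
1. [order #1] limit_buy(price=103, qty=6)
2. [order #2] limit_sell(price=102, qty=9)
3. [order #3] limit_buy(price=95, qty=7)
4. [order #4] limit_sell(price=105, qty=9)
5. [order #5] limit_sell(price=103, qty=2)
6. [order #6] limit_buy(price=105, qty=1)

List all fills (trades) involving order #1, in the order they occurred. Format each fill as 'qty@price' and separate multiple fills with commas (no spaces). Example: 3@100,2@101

After op 1 [order #1] limit_buy(price=103, qty=6): fills=none; bids=[#1:6@103] asks=[-]
After op 2 [order #2] limit_sell(price=102, qty=9): fills=#1x#2:6@103; bids=[-] asks=[#2:3@102]
After op 3 [order #3] limit_buy(price=95, qty=7): fills=none; bids=[#3:7@95] asks=[#2:3@102]
After op 4 [order #4] limit_sell(price=105, qty=9): fills=none; bids=[#3:7@95] asks=[#2:3@102 #4:9@105]
After op 5 [order #5] limit_sell(price=103, qty=2): fills=none; bids=[#3:7@95] asks=[#2:3@102 #5:2@103 #4:9@105]
After op 6 [order #6] limit_buy(price=105, qty=1): fills=#6x#2:1@102; bids=[#3:7@95] asks=[#2:2@102 #5:2@103 #4:9@105]

Answer: 6@103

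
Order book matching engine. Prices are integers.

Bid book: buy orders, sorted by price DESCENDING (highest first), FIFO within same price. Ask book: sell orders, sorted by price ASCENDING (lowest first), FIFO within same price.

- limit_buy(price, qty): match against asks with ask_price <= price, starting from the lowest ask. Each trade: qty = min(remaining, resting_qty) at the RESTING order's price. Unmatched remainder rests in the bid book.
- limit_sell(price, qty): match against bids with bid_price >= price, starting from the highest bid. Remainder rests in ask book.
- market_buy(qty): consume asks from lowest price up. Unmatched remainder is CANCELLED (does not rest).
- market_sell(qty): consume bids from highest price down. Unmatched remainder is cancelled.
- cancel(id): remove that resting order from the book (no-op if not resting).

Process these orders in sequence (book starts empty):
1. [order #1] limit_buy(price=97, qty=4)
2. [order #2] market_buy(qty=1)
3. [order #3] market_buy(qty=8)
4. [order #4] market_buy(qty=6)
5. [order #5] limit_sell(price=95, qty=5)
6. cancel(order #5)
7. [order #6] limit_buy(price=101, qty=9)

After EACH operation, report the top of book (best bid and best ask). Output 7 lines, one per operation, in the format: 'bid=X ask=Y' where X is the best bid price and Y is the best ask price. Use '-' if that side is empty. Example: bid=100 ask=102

Answer: bid=97 ask=-
bid=97 ask=-
bid=97 ask=-
bid=97 ask=-
bid=- ask=95
bid=- ask=-
bid=101 ask=-

Derivation:
After op 1 [order #1] limit_buy(price=97, qty=4): fills=none; bids=[#1:4@97] asks=[-]
After op 2 [order #2] market_buy(qty=1): fills=none; bids=[#1:4@97] asks=[-]
After op 3 [order #3] market_buy(qty=8): fills=none; bids=[#1:4@97] asks=[-]
After op 4 [order #4] market_buy(qty=6): fills=none; bids=[#1:4@97] asks=[-]
After op 5 [order #5] limit_sell(price=95, qty=5): fills=#1x#5:4@97; bids=[-] asks=[#5:1@95]
After op 6 cancel(order #5): fills=none; bids=[-] asks=[-]
After op 7 [order #6] limit_buy(price=101, qty=9): fills=none; bids=[#6:9@101] asks=[-]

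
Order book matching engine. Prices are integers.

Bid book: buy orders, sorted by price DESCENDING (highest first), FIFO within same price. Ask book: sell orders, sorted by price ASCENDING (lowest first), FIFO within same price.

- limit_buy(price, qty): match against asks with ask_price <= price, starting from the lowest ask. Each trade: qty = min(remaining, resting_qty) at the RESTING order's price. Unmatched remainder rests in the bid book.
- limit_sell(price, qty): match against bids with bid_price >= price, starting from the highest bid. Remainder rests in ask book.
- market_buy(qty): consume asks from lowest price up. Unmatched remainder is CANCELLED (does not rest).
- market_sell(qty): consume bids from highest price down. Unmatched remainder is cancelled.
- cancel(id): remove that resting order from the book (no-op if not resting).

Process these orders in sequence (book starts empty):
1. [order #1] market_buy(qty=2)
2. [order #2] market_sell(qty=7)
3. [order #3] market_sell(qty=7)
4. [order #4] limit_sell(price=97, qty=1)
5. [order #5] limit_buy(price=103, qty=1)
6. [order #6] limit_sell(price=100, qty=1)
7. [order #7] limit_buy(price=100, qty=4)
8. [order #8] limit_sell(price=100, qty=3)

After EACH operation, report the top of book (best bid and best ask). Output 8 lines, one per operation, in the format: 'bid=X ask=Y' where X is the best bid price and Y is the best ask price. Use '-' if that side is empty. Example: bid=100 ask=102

Answer: bid=- ask=-
bid=- ask=-
bid=- ask=-
bid=- ask=97
bid=- ask=-
bid=- ask=100
bid=100 ask=-
bid=- ask=-

Derivation:
After op 1 [order #1] market_buy(qty=2): fills=none; bids=[-] asks=[-]
After op 2 [order #2] market_sell(qty=7): fills=none; bids=[-] asks=[-]
After op 3 [order #3] market_sell(qty=7): fills=none; bids=[-] asks=[-]
After op 4 [order #4] limit_sell(price=97, qty=1): fills=none; bids=[-] asks=[#4:1@97]
After op 5 [order #5] limit_buy(price=103, qty=1): fills=#5x#4:1@97; bids=[-] asks=[-]
After op 6 [order #6] limit_sell(price=100, qty=1): fills=none; bids=[-] asks=[#6:1@100]
After op 7 [order #7] limit_buy(price=100, qty=4): fills=#7x#6:1@100; bids=[#7:3@100] asks=[-]
After op 8 [order #8] limit_sell(price=100, qty=3): fills=#7x#8:3@100; bids=[-] asks=[-]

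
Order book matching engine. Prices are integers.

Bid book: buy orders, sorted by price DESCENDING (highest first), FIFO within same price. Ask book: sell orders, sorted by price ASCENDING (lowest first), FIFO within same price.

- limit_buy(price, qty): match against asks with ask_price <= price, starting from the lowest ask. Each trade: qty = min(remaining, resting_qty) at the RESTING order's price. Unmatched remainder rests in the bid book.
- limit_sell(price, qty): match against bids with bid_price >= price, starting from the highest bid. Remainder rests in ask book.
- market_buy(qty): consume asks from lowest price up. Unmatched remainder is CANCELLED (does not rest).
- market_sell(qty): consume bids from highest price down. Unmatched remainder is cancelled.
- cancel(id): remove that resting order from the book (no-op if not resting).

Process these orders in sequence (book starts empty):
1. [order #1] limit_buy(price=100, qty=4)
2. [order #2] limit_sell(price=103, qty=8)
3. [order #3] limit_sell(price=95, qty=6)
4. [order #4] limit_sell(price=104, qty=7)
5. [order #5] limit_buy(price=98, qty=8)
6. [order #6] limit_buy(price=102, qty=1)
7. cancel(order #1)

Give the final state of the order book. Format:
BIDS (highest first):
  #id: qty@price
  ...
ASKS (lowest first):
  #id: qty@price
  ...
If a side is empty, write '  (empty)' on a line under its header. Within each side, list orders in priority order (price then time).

Answer: BIDS (highest first):
  #6: 1@102
  #5: 6@98
ASKS (lowest first):
  #2: 8@103
  #4: 7@104

Derivation:
After op 1 [order #1] limit_buy(price=100, qty=4): fills=none; bids=[#1:4@100] asks=[-]
After op 2 [order #2] limit_sell(price=103, qty=8): fills=none; bids=[#1:4@100] asks=[#2:8@103]
After op 3 [order #3] limit_sell(price=95, qty=6): fills=#1x#3:4@100; bids=[-] asks=[#3:2@95 #2:8@103]
After op 4 [order #4] limit_sell(price=104, qty=7): fills=none; bids=[-] asks=[#3:2@95 #2:8@103 #4:7@104]
After op 5 [order #5] limit_buy(price=98, qty=8): fills=#5x#3:2@95; bids=[#5:6@98] asks=[#2:8@103 #4:7@104]
After op 6 [order #6] limit_buy(price=102, qty=1): fills=none; bids=[#6:1@102 #5:6@98] asks=[#2:8@103 #4:7@104]
After op 7 cancel(order #1): fills=none; bids=[#6:1@102 #5:6@98] asks=[#2:8@103 #4:7@104]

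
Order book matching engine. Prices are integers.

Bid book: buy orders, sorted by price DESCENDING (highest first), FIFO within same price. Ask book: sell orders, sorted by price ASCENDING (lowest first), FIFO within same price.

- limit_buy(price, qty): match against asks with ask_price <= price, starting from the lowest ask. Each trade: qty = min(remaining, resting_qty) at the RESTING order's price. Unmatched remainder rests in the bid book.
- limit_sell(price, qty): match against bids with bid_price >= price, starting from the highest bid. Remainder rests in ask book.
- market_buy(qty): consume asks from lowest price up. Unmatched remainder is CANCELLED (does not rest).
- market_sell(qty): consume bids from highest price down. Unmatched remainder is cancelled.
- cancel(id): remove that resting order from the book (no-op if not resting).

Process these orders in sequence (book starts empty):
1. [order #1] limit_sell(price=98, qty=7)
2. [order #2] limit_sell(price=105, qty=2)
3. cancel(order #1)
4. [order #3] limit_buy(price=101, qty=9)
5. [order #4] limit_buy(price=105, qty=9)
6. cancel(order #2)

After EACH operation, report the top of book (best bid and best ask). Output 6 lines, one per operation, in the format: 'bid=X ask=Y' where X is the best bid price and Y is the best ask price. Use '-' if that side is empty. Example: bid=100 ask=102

After op 1 [order #1] limit_sell(price=98, qty=7): fills=none; bids=[-] asks=[#1:7@98]
After op 2 [order #2] limit_sell(price=105, qty=2): fills=none; bids=[-] asks=[#1:7@98 #2:2@105]
After op 3 cancel(order #1): fills=none; bids=[-] asks=[#2:2@105]
After op 4 [order #3] limit_buy(price=101, qty=9): fills=none; bids=[#3:9@101] asks=[#2:2@105]
After op 5 [order #4] limit_buy(price=105, qty=9): fills=#4x#2:2@105; bids=[#4:7@105 #3:9@101] asks=[-]
After op 6 cancel(order #2): fills=none; bids=[#4:7@105 #3:9@101] asks=[-]

Answer: bid=- ask=98
bid=- ask=98
bid=- ask=105
bid=101 ask=105
bid=105 ask=-
bid=105 ask=-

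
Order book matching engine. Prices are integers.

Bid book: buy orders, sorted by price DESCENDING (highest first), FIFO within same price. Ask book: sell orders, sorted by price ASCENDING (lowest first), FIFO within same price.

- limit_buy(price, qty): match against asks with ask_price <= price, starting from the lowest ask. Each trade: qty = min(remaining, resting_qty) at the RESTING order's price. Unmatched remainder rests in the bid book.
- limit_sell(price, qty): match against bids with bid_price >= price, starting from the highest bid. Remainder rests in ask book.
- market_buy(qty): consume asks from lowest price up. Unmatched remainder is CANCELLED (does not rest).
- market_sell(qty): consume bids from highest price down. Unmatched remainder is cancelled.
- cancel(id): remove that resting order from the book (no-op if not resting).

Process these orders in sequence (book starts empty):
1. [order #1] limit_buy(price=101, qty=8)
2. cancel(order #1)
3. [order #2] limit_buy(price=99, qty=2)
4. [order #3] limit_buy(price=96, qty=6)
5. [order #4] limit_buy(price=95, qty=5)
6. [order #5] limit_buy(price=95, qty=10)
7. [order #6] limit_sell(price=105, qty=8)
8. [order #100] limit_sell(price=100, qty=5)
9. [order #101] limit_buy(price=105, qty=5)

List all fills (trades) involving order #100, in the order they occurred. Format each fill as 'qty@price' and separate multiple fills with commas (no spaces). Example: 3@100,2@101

After op 1 [order #1] limit_buy(price=101, qty=8): fills=none; bids=[#1:8@101] asks=[-]
After op 2 cancel(order #1): fills=none; bids=[-] asks=[-]
After op 3 [order #2] limit_buy(price=99, qty=2): fills=none; bids=[#2:2@99] asks=[-]
After op 4 [order #3] limit_buy(price=96, qty=6): fills=none; bids=[#2:2@99 #3:6@96] asks=[-]
After op 5 [order #4] limit_buy(price=95, qty=5): fills=none; bids=[#2:2@99 #3:6@96 #4:5@95] asks=[-]
After op 6 [order #5] limit_buy(price=95, qty=10): fills=none; bids=[#2:2@99 #3:6@96 #4:5@95 #5:10@95] asks=[-]
After op 7 [order #6] limit_sell(price=105, qty=8): fills=none; bids=[#2:2@99 #3:6@96 #4:5@95 #5:10@95] asks=[#6:8@105]
After op 8 [order #100] limit_sell(price=100, qty=5): fills=none; bids=[#2:2@99 #3:6@96 #4:5@95 #5:10@95] asks=[#100:5@100 #6:8@105]
After op 9 [order #101] limit_buy(price=105, qty=5): fills=#101x#100:5@100; bids=[#2:2@99 #3:6@96 #4:5@95 #5:10@95] asks=[#6:8@105]

Answer: 5@100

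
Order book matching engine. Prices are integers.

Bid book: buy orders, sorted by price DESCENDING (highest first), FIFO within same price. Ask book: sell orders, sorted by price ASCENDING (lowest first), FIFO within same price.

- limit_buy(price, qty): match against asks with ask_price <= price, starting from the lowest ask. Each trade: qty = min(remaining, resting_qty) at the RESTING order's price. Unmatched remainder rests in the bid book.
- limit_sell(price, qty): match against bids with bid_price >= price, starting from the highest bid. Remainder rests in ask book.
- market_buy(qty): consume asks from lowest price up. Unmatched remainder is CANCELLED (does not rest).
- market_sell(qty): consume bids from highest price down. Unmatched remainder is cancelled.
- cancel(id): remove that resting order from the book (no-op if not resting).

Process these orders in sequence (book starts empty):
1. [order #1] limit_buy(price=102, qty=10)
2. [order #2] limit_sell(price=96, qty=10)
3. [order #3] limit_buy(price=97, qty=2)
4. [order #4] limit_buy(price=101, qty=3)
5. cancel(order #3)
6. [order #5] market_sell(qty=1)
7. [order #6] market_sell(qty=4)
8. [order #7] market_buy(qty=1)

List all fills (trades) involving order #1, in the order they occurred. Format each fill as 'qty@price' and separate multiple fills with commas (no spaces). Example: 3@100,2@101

Answer: 10@102

Derivation:
After op 1 [order #1] limit_buy(price=102, qty=10): fills=none; bids=[#1:10@102] asks=[-]
After op 2 [order #2] limit_sell(price=96, qty=10): fills=#1x#2:10@102; bids=[-] asks=[-]
After op 3 [order #3] limit_buy(price=97, qty=2): fills=none; bids=[#3:2@97] asks=[-]
After op 4 [order #4] limit_buy(price=101, qty=3): fills=none; bids=[#4:3@101 #3:2@97] asks=[-]
After op 5 cancel(order #3): fills=none; bids=[#4:3@101] asks=[-]
After op 6 [order #5] market_sell(qty=1): fills=#4x#5:1@101; bids=[#4:2@101] asks=[-]
After op 7 [order #6] market_sell(qty=4): fills=#4x#6:2@101; bids=[-] asks=[-]
After op 8 [order #7] market_buy(qty=1): fills=none; bids=[-] asks=[-]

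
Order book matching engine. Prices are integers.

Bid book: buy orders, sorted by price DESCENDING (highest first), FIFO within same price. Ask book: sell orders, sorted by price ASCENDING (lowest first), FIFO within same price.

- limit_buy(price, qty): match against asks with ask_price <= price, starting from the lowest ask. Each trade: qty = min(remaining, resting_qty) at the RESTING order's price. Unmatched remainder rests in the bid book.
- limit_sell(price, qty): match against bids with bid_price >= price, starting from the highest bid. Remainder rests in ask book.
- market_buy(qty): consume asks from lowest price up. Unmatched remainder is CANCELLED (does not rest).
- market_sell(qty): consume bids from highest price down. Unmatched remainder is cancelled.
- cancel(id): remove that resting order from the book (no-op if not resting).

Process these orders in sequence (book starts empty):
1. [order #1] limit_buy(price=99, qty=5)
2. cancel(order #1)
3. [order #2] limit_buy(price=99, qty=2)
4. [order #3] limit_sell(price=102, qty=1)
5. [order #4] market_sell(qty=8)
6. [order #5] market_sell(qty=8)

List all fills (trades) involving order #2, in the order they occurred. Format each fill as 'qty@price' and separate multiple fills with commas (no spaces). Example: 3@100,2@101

Answer: 2@99

Derivation:
After op 1 [order #1] limit_buy(price=99, qty=5): fills=none; bids=[#1:5@99] asks=[-]
After op 2 cancel(order #1): fills=none; bids=[-] asks=[-]
After op 3 [order #2] limit_buy(price=99, qty=2): fills=none; bids=[#2:2@99] asks=[-]
After op 4 [order #3] limit_sell(price=102, qty=1): fills=none; bids=[#2:2@99] asks=[#3:1@102]
After op 5 [order #4] market_sell(qty=8): fills=#2x#4:2@99; bids=[-] asks=[#3:1@102]
After op 6 [order #5] market_sell(qty=8): fills=none; bids=[-] asks=[#3:1@102]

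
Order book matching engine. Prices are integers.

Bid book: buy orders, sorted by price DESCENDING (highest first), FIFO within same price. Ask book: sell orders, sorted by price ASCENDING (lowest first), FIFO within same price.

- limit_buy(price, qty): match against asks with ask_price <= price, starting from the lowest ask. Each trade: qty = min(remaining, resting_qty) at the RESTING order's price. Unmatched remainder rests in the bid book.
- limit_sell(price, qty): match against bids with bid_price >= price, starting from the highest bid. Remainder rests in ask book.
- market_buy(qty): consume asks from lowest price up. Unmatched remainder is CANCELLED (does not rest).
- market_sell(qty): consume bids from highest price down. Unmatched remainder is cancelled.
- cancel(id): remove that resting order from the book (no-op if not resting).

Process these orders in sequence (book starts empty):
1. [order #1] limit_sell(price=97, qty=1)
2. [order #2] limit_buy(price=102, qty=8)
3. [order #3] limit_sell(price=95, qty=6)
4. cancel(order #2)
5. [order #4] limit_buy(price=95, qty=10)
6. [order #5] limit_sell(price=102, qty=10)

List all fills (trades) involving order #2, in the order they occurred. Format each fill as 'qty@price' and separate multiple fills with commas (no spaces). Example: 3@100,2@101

After op 1 [order #1] limit_sell(price=97, qty=1): fills=none; bids=[-] asks=[#1:1@97]
After op 2 [order #2] limit_buy(price=102, qty=8): fills=#2x#1:1@97; bids=[#2:7@102] asks=[-]
After op 3 [order #3] limit_sell(price=95, qty=6): fills=#2x#3:6@102; bids=[#2:1@102] asks=[-]
After op 4 cancel(order #2): fills=none; bids=[-] asks=[-]
After op 5 [order #4] limit_buy(price=95, qty=10): fills=none; bids=[#4:10@95] asks=[-]
After op 6 [order #5] limit_sell(price=102, qty=10): fills=none; bids=[#4:10@95] asks=[#5:10@102]

Answer: 1@97,6@102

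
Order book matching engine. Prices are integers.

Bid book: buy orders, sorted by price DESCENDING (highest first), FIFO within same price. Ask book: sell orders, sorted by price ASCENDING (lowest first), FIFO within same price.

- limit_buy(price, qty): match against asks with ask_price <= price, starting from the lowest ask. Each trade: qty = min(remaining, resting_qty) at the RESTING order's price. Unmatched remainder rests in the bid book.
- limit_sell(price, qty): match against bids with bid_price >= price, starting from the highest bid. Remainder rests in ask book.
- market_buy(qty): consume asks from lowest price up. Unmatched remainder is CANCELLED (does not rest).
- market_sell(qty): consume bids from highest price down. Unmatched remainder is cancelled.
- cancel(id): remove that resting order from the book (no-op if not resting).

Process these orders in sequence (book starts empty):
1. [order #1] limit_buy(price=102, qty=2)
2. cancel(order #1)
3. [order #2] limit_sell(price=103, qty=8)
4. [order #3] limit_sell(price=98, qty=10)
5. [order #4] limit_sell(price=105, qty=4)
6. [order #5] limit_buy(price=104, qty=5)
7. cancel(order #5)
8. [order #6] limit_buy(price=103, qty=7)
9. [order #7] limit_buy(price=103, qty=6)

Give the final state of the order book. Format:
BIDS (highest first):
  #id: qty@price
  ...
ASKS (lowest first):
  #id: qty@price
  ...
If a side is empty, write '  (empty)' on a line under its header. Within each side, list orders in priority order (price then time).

Answer: BIDS (highest first):
  (empty)
ASKS (lowest first):
  #4: 4@105

Derivation:
After op 1 [order #1] limit_buy(price=102, qty=2): fills=none; bids=[#1:2@102] asks=[-]
After op 2 cancel(order #1): fills=none; bids=[-] asks=[-]
After op 3 [order #2] limit_sell(price=103, qty=8): fills=none; bids=[-] asks=[#2:8@103]
After op 4 [order #3] limit_sell(price=98, qty=10): fills=none; bids=[-] asks=[#3:10@98 #2:8@103]
After op 5 [order #4] limit_sell(price=105, qty=4): fills=none; bids=[-] asks=[#3:10@98 #2:8@103 #4:4@105]
After op 6 [order #5] limit_buy(price=104, qty=5): fills=#5x#3:5@98; bids=[-] asks=[#3:5@98 #2:8@103 #4:4@105]
After op 7 cancel(order #5): fills=none; bids=[-] asks=[#3:5@98 #2:8@103 #4:4@105]
After op 8 [order #6] limit_buy(price=103, qty=7): fills=#6x#3:5@98 #6x#2:2@103; bids=[-] asks=[#2:6@103 #4:4@105]
After op 9 [order #7] limit_buy(price=103, qty=6): fills=#7x#2:6@103; bids=[-] asks=[#4:4@105]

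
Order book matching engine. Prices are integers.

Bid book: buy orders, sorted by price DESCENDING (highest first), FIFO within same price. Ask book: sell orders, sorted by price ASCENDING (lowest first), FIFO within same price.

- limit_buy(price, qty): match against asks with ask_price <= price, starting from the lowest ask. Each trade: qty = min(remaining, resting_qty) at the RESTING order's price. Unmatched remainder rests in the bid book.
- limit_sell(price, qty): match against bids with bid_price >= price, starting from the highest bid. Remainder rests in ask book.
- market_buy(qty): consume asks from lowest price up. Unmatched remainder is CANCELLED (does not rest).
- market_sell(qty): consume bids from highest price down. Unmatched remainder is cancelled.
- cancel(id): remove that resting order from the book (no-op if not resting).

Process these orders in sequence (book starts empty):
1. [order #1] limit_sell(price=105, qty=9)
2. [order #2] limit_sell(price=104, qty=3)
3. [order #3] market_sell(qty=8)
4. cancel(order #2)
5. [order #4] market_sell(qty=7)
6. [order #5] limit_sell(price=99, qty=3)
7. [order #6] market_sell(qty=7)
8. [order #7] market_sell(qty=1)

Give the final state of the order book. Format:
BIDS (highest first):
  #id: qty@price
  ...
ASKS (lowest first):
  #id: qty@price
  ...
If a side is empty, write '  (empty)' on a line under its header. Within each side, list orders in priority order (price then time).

Answer: BIDS (highest first):
  (empty)
ASKS (lowest first):
  #5: 3@99
  #1: 9@105

Derivation:
After op 1 [order #1] limit_sell(price=105, qty=9): fills=none; bids=[-] asks=[#1:9@105]
After op 2 [order #2] limit_sell(price=104, qty=3): fills=none; bids=[-] asks=[#2:3@104 #1:9@105]
After op 3 [order #3] market_sell(qty=8): fills=none; bids=[-] asks=[#2:3@104 #1:9@105]
After op 4 cancel(order #2): fills=none; bids=[-] asks=[#1:9@105]
After op 5 [order #4] market_sell(qty=7): fills=none; bids=[-] asks=[#1:9@105]
After op 6 [order #5] limit_sell(price=99, qty=3): fills=none; bids=[-] asks=[#5:3@99 #1:9@105]
After op 7 [order #6] market_sell(qty=7): fills=none; bids=[-] asks=[#5:3@99 #1:9@105]
After op 8 [order #7] market_sell(qty=1): fills=none; bids=[-] asks=[#5:3@99 #1:9@105]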